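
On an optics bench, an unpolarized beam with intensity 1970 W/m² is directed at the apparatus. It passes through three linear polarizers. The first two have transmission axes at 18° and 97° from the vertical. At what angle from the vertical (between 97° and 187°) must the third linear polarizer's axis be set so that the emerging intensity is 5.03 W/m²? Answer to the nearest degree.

θ ≈ 165°

Unpolarized light through the first polarizer → I₁ = ½ I₀, now polarized at 18°.
I₂ = I₁ cos²(97° − 18°) = 0.5 I₀ · cos²(79°) = 0.0182 I₀.
Target fraction: 5.03 / 1970 W/m² = 0.002553 of I₀.
Need I₃/I₀ = 0.002553, so cos²(θ − 97°) = 0.002553 / 0.0182 = 0.1403.
θ − 97° = arccos(√0.1403) = 68.0°, giving θ ≈ 97 + 68.0 = 165.0°.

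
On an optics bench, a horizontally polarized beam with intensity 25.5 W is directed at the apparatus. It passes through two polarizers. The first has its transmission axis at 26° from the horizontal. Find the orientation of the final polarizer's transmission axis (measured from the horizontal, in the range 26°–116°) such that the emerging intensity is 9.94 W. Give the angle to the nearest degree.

By Malus's law, I₁ = I₀ cos²(26° − 0°) = I₀ cos²(26°) = 0.8078 I₀.
Target fraction: 9.94 / 25.5 W = 0.3898 of I₀.
Need I₂/I₀ = 0.3898, so cos²(θ − 26°) = 0.3898 / 0.8078 = 0.4825.
θ − 26° = arccos(√0.4825) = 46.0°, giving θ ≈ 26 + 46.0 = 72.0°.

θ ≈ 72°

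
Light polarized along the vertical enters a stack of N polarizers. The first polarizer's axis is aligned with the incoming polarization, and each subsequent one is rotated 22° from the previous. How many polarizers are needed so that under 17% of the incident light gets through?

N = 13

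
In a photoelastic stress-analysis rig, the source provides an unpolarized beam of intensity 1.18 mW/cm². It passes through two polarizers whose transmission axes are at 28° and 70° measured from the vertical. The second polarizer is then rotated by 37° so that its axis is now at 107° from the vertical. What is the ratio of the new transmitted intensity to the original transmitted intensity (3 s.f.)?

Before rotation:
Unpolarized light through the first polarizer → I₁ = ½ I₀, now polarized at 28°.
I₂ = I₁ cos²(70° − 28°) = 0.5 I₀ · cos²(42°) = 0.2761 I₀.
After rotation:
Unpolarized light through the first polarizer → I₁ = ½ I₀, now polarized at 28°.
I₂ = I₁ cos²(107° − 28°) = 0.5 I₀ · cos²(79°) = 0.0182 I₀.
Ratio = 0.0182 / 0.2761 = 0.06593.

I_new/I_old ≈ 0.0659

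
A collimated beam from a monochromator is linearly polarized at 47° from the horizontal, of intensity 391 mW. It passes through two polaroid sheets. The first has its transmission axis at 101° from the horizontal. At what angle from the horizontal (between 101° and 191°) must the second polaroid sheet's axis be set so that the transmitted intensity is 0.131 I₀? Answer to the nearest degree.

θ ≈ 153°

By Malus's law, I₁ = I₀ cos²(101° − 47°) = I₀ cos²(54°) = 0.3455 I₀.
Need I₂/I₀ = 0.131, so cos²(θ − 101°) = 0.131 / 0.3455 = 0.3792.
θ − 101° = arccos(√0.3792) = 52.0°, giving θ ≈ 101 + 52.0 = 153.0°.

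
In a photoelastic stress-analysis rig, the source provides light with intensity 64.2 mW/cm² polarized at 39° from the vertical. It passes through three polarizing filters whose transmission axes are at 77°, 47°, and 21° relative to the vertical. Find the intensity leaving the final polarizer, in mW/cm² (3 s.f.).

I₁ = 64.2 mW/cm² · cos²(38°) = 39.87 mW/cm².
I₂ = I₁ · cos²(30°) = 39.87 · 0.75 = 29.9 mW/cm².
I₃ = I₂ · cos²(26°) = 29.9 · 0.8078 = 24.15 mW/cm².

I ≈ 24.2 mW/cm²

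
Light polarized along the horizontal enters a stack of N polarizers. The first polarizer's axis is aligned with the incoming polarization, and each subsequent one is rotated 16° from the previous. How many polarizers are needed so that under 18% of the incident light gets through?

First polarizer is aligned with the polarization: full transmission.
Each further stage multiplies by cos²(16°) = 0.924.
After N polarizers: T = 0.924^(N−1). Require T < 0.18 ⇒ N−1 > ln(0.18)/ln(0.924) = 21.70, so N−1 ≥ 22 and N = 23.
Check: N=23 gives T = 0.1758 < 0.18; N=22 gives T = 0.1903.

N = 23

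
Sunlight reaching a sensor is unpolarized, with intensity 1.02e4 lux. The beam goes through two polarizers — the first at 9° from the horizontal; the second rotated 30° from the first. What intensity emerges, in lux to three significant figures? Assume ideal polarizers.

Unpolarized light through the first polarizer → I₁ = 1.02e4 lux/2 = 5100 lux, polarized at 9°.
I₂ = I₁ · cos²(30°) = 5100 · 0.75 = 3825 lux.

I ≈ 3830 lux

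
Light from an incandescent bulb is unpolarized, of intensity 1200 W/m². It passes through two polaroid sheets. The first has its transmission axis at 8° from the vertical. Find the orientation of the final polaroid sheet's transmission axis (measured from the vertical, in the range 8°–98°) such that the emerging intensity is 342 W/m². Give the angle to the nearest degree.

θ ≈ 49°

Unpolarized light through the first polarizer → I₁ = ½ I₀, now polarized at 8°.
Target fraction: 342 / 1200 W/m² = 0.285 of I₀.
Need I₂/I₀ = 0.285, so cos²(θ − 8°) = 0.285 / 0.5 = 0.57.
θ − 8° = arccos(√0.57) = 41.0°, giving θ ≈ 8 + 41.0 = 49.0°.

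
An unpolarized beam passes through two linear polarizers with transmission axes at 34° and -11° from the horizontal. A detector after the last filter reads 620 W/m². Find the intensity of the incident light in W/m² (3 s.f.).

Unpolarized light through the first polarizer → I₁ = ½ I₀, now polarized at 34°.
I₂ = I₁ cos²(-11° − 34°) = 0.5 I₀ · cos²(45°) = 0.25 I₀.
So 620 W/m² = 0.25 I₀, giving I₀ = 620/0.25 = 2480 W/m².

I₀ ≈ 2480 W/m²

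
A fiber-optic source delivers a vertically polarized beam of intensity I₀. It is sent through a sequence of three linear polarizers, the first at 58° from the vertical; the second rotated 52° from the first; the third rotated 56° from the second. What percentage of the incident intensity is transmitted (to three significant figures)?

≈ 3.33%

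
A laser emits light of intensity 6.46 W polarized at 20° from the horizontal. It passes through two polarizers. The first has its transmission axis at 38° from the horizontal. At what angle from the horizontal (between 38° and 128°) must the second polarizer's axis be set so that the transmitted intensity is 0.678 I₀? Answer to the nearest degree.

θ ≈ 68°

I₁ = I₀ cos²(38° − 20°) = I₀ cos²(18°) = 0.9045 I₀.
Need I₂/I₀ = 0.678, so cos²(θ − 38°) = 0.678 / 0.9045 = 0.7496.
θ − 38° = arccos(√0.7496) = 30.0°, giving θ ≈ 38 + 30.0 = 68.0°.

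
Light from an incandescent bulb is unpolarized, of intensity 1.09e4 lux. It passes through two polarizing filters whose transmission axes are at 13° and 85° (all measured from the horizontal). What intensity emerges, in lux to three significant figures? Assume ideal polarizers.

Unpolarized light through the first polarizer → I₁ = 1.09e4 lux/2 = 5450 lux, polarized at 13°.
I₂ = I₁ · cos²(72°) = 5450 · 0.09549 = 520.4 lux.

I ≈ 520 lux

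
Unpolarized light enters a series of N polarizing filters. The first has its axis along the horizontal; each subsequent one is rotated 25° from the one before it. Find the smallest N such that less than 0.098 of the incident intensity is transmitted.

N = 10

First polarizer halves the unpolarized light: factor 1/2.
Each further stage multiplies by cos²(25°) = 0.8214.
After N polarizers: T = 0.5·0.8214^(N−1). Require T < 0.098 ⇒ N−1 > ln(0.098/0.5)/ln(0.8214) = 8.28, so N−1 ≥ 9 and N = 10.
Check: N=10 gives T = 0.0851 < 0.098; N=9 gives T = 0.1036.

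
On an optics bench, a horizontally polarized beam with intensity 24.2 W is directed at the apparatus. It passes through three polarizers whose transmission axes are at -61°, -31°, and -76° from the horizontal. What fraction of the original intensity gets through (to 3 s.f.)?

I/I₀ ≈ 0.0881

I₁ = 24.2 W · cos²(61°) = 5.688 W.
I₂ = I₁ · cos²(30°) = 5.688 · 0.75 = 4.266 W.
I₃ = I₂ · cos²(45°) = 4.266 · 0.5 = 2.133 W.
Transmitted fraction = 0.08814.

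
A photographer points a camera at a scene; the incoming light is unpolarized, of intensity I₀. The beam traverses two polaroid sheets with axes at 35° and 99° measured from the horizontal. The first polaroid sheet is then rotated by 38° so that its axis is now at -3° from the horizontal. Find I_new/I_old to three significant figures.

Before rotation:
Unpolarized light through the first polarizer → I₁ = ½ I₀, now polarized at 35°.
I₂ = I₁ cos²(99° − 35°) = 0.5 I₀ · cos²(64°) = 0.09608 I₀.
After rotation:
Unpolarized light through the first polarizer → I₁ = ½ I₀, now polarized at -3°.
Angle between axes 1 and 2: 78°. I₂ = 0.5 I₀ · cos²(78°) = 0.02161 I₀.
Ratio = 0.02161 / 0.09608 = 0.2249.

I_new/I_old ≈ 0.225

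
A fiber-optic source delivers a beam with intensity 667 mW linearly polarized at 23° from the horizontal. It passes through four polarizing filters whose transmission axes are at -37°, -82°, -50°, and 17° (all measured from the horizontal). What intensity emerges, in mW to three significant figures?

I ≈ 9.15 mW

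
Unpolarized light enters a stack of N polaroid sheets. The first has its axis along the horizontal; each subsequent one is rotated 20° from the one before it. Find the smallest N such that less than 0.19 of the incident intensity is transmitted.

First polarizer halves the unpolarized light: factor 1/2.
Each further stage multiplies by cos²(20°) = 0.883.
After N polarizers: T = 0.5·0.883^(N−1). Require T < 0.19 ⇒ N−1 > ln(0.19/0.5)/ln(0.883) = 7.78, so N−1 ≥ 8 and N = 9.
Check: N=9 gives T = 0.1848 < 0.19; N=8 gives T = 0.2093.

N = 9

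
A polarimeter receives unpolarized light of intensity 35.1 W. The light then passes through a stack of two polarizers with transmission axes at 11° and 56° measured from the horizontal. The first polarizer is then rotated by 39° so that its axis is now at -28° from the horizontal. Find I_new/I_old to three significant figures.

I_new/I_old ≈ 0.0219

Before rotation:
Unpolarized light through the first polarizer → I₁ = ½ I₀, now polarized at 11°.
I₂ = I₁ cos²(56° − 11°) = 0.5 I₀ · cos²(45°) = 0.25 I₀.
After rotation:
Unpolarized light through the first polarizer → I₁ = ½ I₀, now polarized at -28°.
I₂ = I₁ cos²(56° + 28°) = 0.5 I₀ · cos²(84°) = 0.005463 I₀.
Ratio = 0.005463 / 0.25 = 0.02185.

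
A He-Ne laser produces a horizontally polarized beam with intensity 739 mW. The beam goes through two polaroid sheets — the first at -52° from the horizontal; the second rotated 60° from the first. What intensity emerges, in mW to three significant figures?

I₁ = 739 mW · cos²(52°) = 280.1 mW.
I₂ = I₁ · cos²(60°) = 280.1 · 0.25 = 70.03 mW.

I ≈ 70.0 mW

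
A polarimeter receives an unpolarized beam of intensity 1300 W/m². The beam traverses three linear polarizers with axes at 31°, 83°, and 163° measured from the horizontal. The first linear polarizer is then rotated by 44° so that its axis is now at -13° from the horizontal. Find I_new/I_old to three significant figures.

Before rotation:
Unpolarized light through the first polarizer → I₁ = ½ I₀, now polarized at 31°.
I₂ = I₁ cos²(83° − 31°) = 0.5 I₀ · cos²(52°) = 0.1895 I₀.
I₃ = I₂ cos²(163° − 83°) = 0.1895 I₀ · cos²(80°) = 0.005715 I₀.
After rotation:
Unpolarized light through the first polarizer → I₁ = ½ I₀, now polarized at -13°.
Angle between axes 1 and 2: 84°. I₂ = 0.5 I₀ · cos²(84°) = 0.005463 I₀.
I₃ = I₂ cos²(163° − 83°) = 0.005463 I₀ · cos²(80°) = 0.0001647 I₀.
Ratio = 0.0001647 / 0.005715 = 0.02883.

I_new/I_old ≈ 0.0288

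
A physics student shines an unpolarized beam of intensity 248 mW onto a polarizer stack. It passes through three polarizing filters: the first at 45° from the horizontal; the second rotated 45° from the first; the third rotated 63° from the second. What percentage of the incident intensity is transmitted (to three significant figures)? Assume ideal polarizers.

Unpolarized light through the first polarizer → I₁ = 248 mW/2 = 124 mW, polarized at 45°.
I₂ = I₁ · cos²(45°) = 124 · 0.5 = 62 mW.
I₃ = I₂ · cos²(63°) = 62 · 0.2061 = 12.78 mW.
That is 5.153% of the incident intensity.

≈ 5.15%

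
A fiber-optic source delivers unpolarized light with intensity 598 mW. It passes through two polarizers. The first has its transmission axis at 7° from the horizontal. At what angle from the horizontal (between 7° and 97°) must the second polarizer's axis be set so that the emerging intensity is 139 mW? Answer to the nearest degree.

Unpolarized light through the first polarizer → I₁ = ½ I₀, now polarized at 7°.
Target fraction: 139 / 598 mW = 0.2324 of I₀.
Need I₂/I₀ = 0.2324, so cos²(θ − 7°) = 0.2324 / 0.5 = 0.4649.
θ − 7° = arccos(√0.4649) = 47.0°, giving θ ≈ 7 + 47.0 = 54.0°.

θ ≈ 54°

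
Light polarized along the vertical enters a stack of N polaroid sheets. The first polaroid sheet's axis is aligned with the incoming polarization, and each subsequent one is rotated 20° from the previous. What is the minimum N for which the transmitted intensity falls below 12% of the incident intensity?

N = 19

First polarizer is aligned with the polarization: full transmission.
Each further stage multiplies by cos²(20°) = 0.883.
After N polarizers: T = 0.883^(N−1). Require T < 0.12 ⇒ N−1 > ln(0.12)/ln(0.883) = 17.04, so N−1 ≥ 18 and N = 19.
Check: N=19 gives T = 0.1065 < 0.12; N=18 gives T = 0.1206.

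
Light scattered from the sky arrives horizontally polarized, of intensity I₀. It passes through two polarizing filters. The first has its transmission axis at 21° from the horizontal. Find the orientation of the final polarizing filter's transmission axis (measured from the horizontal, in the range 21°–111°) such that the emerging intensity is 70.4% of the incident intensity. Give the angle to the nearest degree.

θ ≈ 47°

I₁ = I₀ cos²(21° − 0°) = I₀ cos²(21°) = 0.8716 I₀.
Need I₂/I₀ = 0.704, so cos²(θ − 21°) = 0.704 / 0.8716 = 0.8077.
θ − 21° = arccos(√0.8077) = 26.0°, giving θ ≈ 21 + 26.0 = 47.0°.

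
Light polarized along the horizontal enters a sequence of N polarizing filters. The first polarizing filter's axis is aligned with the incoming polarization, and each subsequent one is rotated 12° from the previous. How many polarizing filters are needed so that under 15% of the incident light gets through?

N = 44

First polarizer is aligned with the polarization: full transmission.
Each further stage multiplies by cos²(12°) = 0.9568.
After N polarizers: T = 0.9568^(N−1). Require T < 0.15 ⇒ N−1 > ln(0.15)/ln(0.9568) = 42.93, so N−1 ≥ 43 and N = 44.
Check: N=44 gives T = 0.1495 < 0.15; N=43 gives T = 0.1563.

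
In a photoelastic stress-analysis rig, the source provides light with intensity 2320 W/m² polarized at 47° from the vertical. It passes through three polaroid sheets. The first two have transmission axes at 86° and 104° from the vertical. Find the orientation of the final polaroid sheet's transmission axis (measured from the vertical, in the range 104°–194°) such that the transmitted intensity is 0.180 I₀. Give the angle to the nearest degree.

I₁ = I₀ cos²(86° − 47°) = I₀ cos²(39°) = 0.604 I₀.
I₂ = I₁ cos²(104° − 86°) = 0.604 I₀ · cos²(18°) = 0.5463 I₀.
Need I₃/I₀ = 0.18, so cos²(θ − 104°) = 0.18 / 0.5463 = 0.3295.
θ − 104° = arccos(√0.3295) = 55.0°, giving θ ≈ 104 + 55.0 = 159.0°.

θ ≈ 159°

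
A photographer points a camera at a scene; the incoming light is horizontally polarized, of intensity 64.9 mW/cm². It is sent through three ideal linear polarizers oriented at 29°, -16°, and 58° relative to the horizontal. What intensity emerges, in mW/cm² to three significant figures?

I ≈ 1.89 mW/cm²

By Malus's law, I₁ = 64.9 mW/cm² · cos²(29°) = 49.65 mW/cm².
I₂ = I₁ · cos²(45°) = 49.65 · 0.5 = 24.82 mW/cm².
I₃ = I₂ · cos²(74°) = 24.82 · 0.07598 = 1.886 mW/cm².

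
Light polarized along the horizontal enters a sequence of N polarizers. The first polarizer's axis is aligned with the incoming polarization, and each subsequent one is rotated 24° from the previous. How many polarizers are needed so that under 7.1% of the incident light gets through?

N = 16

First polarizer is aligned with the polarization: full transmission.
Each further stage multiplies by cos²(24°) = 0.8346.
After N polarizers: T = 0.8346^(N−1). Require T < 0.071 ⇒ N−1 > ln(0.071)/ln(0.8346) = 14.63, so N−1 ≥ 15 and N = 16.
Check: N=16 gives T = 0.06636 < 0.071; N=15 gives T = 0.07951.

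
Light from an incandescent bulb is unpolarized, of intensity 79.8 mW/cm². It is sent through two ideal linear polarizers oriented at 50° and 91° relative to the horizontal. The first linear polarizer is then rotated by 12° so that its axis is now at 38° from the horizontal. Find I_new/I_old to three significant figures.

Before rotation:
Unpolarized light through the first polarizer → I₁ = ½ I₀, now polarized at 50°.
I₂ = I₁ cos²(91° − 50°) = 0.5 I₀ · cos²(41°) = 0.2848 I₀.
After rotation:
Unpolarized light through the first polarizer → I₁ = ½ I₀, now polarized at 38°.
I₂ = I₁ cos²(91° − 38°) = 0.5 I₀ · cos²(53°) = 0.1811 I₀.
Ratio = 0.1811 / 0.2848 = 0.6359.

I_new/I_old ≈ 0.636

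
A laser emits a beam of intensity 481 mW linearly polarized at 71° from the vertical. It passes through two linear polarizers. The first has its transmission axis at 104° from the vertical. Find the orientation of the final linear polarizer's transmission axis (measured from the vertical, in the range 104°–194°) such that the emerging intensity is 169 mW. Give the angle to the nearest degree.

I₁ = I₀ cos²(104° − 71°) = I₀ cos²(33°) = 0.7034 I₀.
Target fraction: 169 / 481 mW = 0.3514 of I₀.
Need I₂/I₀ = 0.3514, so cos²(θ − 104°) = 0.3514 / 0.7034 = 0.4995.
θ − 104° = arccos(√0.4995) = 45.0°, giving θ ≈ 104 + 45.0 = 149.0°.

θ ≈ 149°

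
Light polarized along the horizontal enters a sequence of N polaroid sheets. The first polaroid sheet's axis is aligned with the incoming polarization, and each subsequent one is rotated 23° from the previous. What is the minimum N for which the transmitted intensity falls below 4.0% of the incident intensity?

First polarizer is aligned with the polarization: full transmission.
Each further stage multiplies by cos²(23°) = 0.8473.
After N polarizers: T = 0.8473^(N−1). Require T < 0.040 ⇒ N−1 > ln(0.040)/ln(0.8473) = 19.43, so N−1 ≥ 20 and N = 21.
Check: N=21 gives T = 0.0364 < 0.040; N=20 gives T = 0.04295.

N = 21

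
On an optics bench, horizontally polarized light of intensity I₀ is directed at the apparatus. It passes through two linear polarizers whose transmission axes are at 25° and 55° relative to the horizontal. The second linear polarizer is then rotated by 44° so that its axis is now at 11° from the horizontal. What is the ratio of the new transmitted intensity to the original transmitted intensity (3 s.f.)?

I_new/I_old ≈ 1.26

Before rotation:
I₁ = I₀ cos²(25° − 0°) = I₀ cos²(25°) = 0.8214 I₀.
I₂ = I₁ cos²(55° − 25°) = 0.8214 I₀ · cos²(30°) = 0.616 I₀.
After rotation:
I₁ = I₀ cos²(25° − 0°) = I₀ cos²(25°) = 0.8214 I₀.
I₂ = I₁ cos²(11° − 25°) = 0.8214 I₀ · cos²(14°) = 0.7733 I₀.
Ratio = 0.7733 / 0.616 = 1.255.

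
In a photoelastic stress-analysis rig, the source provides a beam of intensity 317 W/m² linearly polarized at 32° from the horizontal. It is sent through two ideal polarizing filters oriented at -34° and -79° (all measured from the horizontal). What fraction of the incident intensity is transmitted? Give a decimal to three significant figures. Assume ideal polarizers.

I/I₀ ≈ 0.0827

I₁ = 317 W/m² · cos²(66°) = 52.44 W/m².
I₂ = I₁ · cos²(45°) = 52.44 · 0.5 = 26.22 W/m².
Transmitted fraction = 0.08272.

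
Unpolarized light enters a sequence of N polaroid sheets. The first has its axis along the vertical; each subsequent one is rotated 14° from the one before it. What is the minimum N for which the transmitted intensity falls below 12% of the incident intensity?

N = 25

First polarizer halves the unpolarized light: factor 1/2.
Each further stage multiplies by cos²(14°) = 0.9415.
After N polarizers: T = 0.5·0.9415^(N−1). Require T < 0.12 ⇒ N−1 > ln(0.12/0.5)/ln(0.9415) = 23.66, so N−1 ≥ 24 and N = 25.
Check: N=25 gives T = 0.1176 < 0.12; N=24 gives T = 0.1249.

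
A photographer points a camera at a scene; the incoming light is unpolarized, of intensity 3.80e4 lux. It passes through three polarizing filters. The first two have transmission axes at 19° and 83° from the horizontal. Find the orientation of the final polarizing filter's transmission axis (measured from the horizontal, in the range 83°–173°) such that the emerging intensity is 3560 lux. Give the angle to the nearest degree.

θ ≈ 92°

Unpolarized light through the first polarizer → I₁ = ½ I₀, now polarized at 19°.
I₂ = I₁ cos²(83° − 19°) = 0.5 I₀ · cos²(64°) = 0.09608 I₀.
Target fraction: 3560 / 3.80e4 lux = 0.09368 of I₀.
Need I₃/I₀ = 0.09368, so cos²(θ − 83°) = 0.09368 / 0.09608 = 0.975.
θ − 83° = arccos(√0.975) = 9.1°, giving θ ≈ 83 + 9.1 = 92.1°.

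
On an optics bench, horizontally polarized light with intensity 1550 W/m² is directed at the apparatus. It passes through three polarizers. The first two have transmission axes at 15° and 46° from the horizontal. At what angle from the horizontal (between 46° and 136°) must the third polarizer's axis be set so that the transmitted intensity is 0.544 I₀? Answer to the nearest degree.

θ ≈ 73°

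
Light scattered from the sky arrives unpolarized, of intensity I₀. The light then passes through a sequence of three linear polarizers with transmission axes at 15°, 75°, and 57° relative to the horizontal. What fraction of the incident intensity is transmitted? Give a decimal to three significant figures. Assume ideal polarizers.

≈ 0.113 I₀

Unpolarized light through the first polarizer → I₁ = ½ I₀, now polarized at 15°.
I₂ = I₁ cos²(75° − 15°) = 0.5 I₀ · cos²(60°) = 0.125 I₀.
I₃ = I₂ cos²(57° − 75°) = 0.125 I₀ · cos²(18°) = 0.1131 I₀.
Transmitted fraction = 0.1131.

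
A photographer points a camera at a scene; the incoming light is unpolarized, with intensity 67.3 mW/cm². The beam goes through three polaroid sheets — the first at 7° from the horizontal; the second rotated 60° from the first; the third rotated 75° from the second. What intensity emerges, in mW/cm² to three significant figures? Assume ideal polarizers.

I ≈ 0.564 mW/cm²

Unpolarized light through the first polarizer → I₁ = 67.3 mW/cm²/2 = 33.65 mW/cm², polarized at 7°.
I₂ = I₁ · cos²(60°) = 33.65 · 0.25 = 8.413 mW/cm².
I₃ = I₂ · cos²(75°) = 8.413 · 0.06699 = 0.5635 mW/cm².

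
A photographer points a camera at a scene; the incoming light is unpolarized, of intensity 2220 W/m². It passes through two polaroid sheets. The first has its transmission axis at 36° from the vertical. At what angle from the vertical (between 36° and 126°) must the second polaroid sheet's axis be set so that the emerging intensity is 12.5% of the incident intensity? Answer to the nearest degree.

Unpolarized light through the first polarizer → I₁ = ½ I₀, now polarized at 36°.
Need I₂/I₀ = 0.125, so cos²(θ − 36°) = 0.125 / 0.5 = 0.25.
θ − 36° = arccos(√0.25) = 60.0°, giving θ ≈ 36 + 60.0 = 96.0°.

θ ≈ 96°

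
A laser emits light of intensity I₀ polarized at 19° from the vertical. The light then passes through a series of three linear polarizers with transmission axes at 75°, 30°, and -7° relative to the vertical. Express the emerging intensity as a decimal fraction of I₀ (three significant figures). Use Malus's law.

By Malus's law, I₁ = I₀ cos²(75° − 19°) = I₀ cos²(56°) = 0.3127 I₀.
I₂ = I₁ cos²(30° − 75°) = 0.3127 I₀ · cos²(45°) = 0.1563 I₀.
I₃ = I₂ cos²(-7° − 30°) = 0.1563 I₀ · cos²(37°) = 0.09972 I₀.
Transmitted fraction = 0.09972.

≈ 0.0997 I₀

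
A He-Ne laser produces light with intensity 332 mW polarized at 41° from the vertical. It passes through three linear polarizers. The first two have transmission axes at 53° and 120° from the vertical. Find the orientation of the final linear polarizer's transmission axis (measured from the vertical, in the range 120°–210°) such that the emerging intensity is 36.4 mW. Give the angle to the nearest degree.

θ ≈ 150°

By Malus's law, I₁ = I₀ cos²(53° − 41°) = I₀ cos²(12°) = 0.9568 I₀.
I₂ = I₁ cos²(120° − 53°) = 0.9568 I₀ · cos²(67°) = 0.1461 I₀.
Target fraction: 36.4 / 332 mW = 0.1096 of I₀.
Need I₃/I₀ = 0.1096, so cos²(θ − 120°) = 0.1096 / 0.1461 = 0.7506.
θ − 120° = arccos(√0.7506) = 30.0°, giving θ ≈ 120 + 30.0 = 150.0°.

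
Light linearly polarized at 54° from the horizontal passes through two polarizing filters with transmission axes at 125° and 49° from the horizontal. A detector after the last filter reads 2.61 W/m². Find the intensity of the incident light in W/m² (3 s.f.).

I₀ ≈ 421 W/m²

By Malus's law, I₁ = I₀ cos²(125° − 54°) = I₀ cos²(71°) = 0.106 I₀.
I₂ = I₁ cos²(49° − 125°) = 0.106 I₀ · cos²(76°) = 0.006203 I₀.
So 2.61 W/m² = 0.006203 I₀, giving I₀ = 2.61/0.006203 = 420.7 W/m².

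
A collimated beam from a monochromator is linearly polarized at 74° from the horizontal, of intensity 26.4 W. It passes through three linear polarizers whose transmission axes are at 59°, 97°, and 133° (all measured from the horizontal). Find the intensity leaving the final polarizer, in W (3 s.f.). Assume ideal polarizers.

I ≈ 10.0 W

I₁ = 26.4 W · cos²(15°) = 24.63 W.
I₂ = I₁ · cos²(38°) = 24.63 · 0.621 = 15.3 W.
I₃ = I₂ · cos²(36°) = 15.3 · 0.6545 = 10.01 W.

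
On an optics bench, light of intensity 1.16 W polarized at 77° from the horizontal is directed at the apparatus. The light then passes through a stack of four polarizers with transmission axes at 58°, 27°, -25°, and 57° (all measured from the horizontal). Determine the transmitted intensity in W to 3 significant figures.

I₁ = 1.16 W · cos²(19°) = 1.037 W.
I₂ = I₁ · cos²(31°) = 1.037 · 0.7347 = 0.762 W.
I₃ = I₂ · cos²(52°) = 0.762 · 0.379 = 0.2888 W.
I₄ = I₃ · cos²(82°) = 0.2888 · 0.01937 = 0.005594 W.

I ≈ 0.00559 W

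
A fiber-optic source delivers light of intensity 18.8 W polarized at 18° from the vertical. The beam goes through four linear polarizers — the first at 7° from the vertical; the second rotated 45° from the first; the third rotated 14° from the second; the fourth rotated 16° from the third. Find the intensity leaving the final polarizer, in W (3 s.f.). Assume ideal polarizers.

I ≈ 7.88 W

I₁ = 18.8 W · cos²(11°) = 18.12 W.
I₂ = I₁ · cos²(45°) = 18.12 · 0.5 = 9.058 W.
I₃ = I₂ · cos²(14°) = 9.058 · 0.9415 = 8.528 W.
I₄ = I₃ · cos²(16°) = 8.528 · 0.924 = 7.88 W.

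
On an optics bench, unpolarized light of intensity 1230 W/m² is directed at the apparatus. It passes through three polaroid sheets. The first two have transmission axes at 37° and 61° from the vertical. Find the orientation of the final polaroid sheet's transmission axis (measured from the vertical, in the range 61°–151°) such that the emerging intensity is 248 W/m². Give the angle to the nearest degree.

θ ≈ 107°

Unpolarized light through the first polarizer → I₁ = ½ I₀, now polarized at 37°.
I₂ = I₁ cos²(61° − 37°) = 0.5 I₀ · cos²(24°) = 0.4173 I₀.
Target fraction: 248 / 1230 W/m² = 0.2016 of I₀.
Need I₃/I₀ = 0.2016, so cos²(θ − 61°) = 0.2016 / 0.4173 = 0.4832.
θ − 61° = arccos(√0.4832) = 46.0°, giving θ ≈ 61 + 46.0 = 107.0°.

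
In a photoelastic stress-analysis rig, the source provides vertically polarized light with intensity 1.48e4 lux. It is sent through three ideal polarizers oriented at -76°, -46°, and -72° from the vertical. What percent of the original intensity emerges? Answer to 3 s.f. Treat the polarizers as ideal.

≈ 3.55%

By Malus's law, I₁ = 1.48e4 lux · cos²(76°) = 866.2 lux.
I₂ = I₁ · cos²(30°) = 866.2 · 0.75 = 649.6 lux.
I₃ = I₂ · cos²(26°) = 649.6 · 0.8078 = 524.8 lux.
That is 3.546% of the incident intensity.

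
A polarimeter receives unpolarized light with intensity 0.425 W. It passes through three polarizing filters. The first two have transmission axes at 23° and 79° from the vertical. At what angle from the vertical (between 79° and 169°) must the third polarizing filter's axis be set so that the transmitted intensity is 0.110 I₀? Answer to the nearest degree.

θ ≈ 112°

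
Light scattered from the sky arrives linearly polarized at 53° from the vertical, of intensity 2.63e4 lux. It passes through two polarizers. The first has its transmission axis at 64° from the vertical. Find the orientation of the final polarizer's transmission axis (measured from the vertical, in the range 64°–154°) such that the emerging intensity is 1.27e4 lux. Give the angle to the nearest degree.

By Malus's law, I₁ = I₀ cos²(64° − 53°) = I₀ cos²(11°) = 0.9636 I₀.
Target fraction: 1.27e4 / 2.63e4 lux = 0.4829 of I₀.
Need I₂/I₀ = 0.4829, so cos²(θ − 64°) = 0.4829 / 0.9636 = 0.5011.
θ − 64° = arccos(√0.5011) = 44.9°, giving θ ≈ 64 + 44.9 = 108.9°.

θ ≈ 109°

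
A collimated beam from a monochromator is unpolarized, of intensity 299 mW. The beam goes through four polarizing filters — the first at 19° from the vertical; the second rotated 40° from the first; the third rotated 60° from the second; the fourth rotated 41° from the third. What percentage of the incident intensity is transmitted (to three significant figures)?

Unpolarized light through the first polarizer → I₁ = 299 mW/2 = 149.5 mW, polarized at 19°.
I₂ = I₁ · cos²(40°) = 149.5 · 0.5868 = 87.73 mW.
I₃ = I₂ · cos²(60°) = 87.73 · 0.25 = 21.93 mW.
I₄ = I₃ · cos²(41°) = 21.93 · 0.5696 = 12.49 mW.
That is 4.178% of the incident intensity.

≈ 4.18%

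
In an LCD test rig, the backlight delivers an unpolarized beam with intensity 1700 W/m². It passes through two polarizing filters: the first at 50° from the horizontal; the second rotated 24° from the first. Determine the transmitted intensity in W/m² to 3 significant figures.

I ≈ 709 W/m²

Unpolarized light through the first polarizer → I₁ = 1700 W/m²/2 = 850 W/m², polarized at 50°.
I₂ = I₁ · cos²(24°) = 850 · 0.8346 = 709.4 W/m².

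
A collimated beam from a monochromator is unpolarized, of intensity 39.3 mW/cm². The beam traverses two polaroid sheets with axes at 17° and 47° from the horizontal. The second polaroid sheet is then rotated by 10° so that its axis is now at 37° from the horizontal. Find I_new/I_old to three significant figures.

I_new/I_old ≈ 1.18

Before rotation:
Unpolarized light through the first polarizer → I₁ = ½ I₀, now polarized at 17°.
I₂ = I₁ cos²(47° − 17°) = 0.5 I₀ · cos²(30°) = 0.375 I₀.
After rotation:
Unpolarized light through the first polarizer → I₁ = ½ I₀, now polarized at 17°.
I₂ = I₁ cos²(37° − 17°) = 0.5 I₀ · cos²(20°) = 0.4415 I₀.
Ratio = 0.4415 / 0.375 = 1.177.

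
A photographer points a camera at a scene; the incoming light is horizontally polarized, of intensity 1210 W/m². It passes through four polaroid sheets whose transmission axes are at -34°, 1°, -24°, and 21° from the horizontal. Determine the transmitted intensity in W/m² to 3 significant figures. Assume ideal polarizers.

I ≈ 229 W/m²

By Malus's law, I₁ = 1210 W/m² · cos²(34°) = 831.6 W/m².
I₂ = I₁ · cos²(35°) = 831.6 · 0.671 = 558 W/m².
I₃ = I₂ · cos²(25°) = 558 · 0.8214 = 458.4 W/m².
I₄ = I₃ · cos²(45°) = 458.4 · 0.5 = 229.2 W/m².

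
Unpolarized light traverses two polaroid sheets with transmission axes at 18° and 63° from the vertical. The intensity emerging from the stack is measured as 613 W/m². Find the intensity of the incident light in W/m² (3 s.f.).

Unpolarized light through the first polarizer → I₁ = ½ I₀, now polarized at 18°.
I₂ = I₁ cos²(63° − 18°) = 0.5 I₀ · cos²(45°) = 0.25 I₀.
So 613 W/m² = 0.25 I₀, giving I₀ = 613/0.25 = 2452 W/m².

I₀ ≈ 2450 W/m²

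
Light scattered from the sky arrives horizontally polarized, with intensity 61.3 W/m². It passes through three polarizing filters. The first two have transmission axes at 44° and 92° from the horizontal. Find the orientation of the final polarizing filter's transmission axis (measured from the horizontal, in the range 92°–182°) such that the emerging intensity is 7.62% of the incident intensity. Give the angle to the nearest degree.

I₁ = I₀ cos²(44° − 0°) = I₀ cos²(44°) = 0.5174 I₀.
I₂ = I₁ cos²(92° − 44°) = 0.5174 I₀ · cos²(48°) = 0.2317 I₀.
Need I₃/I₀ = 0.0762, so cos²(θ − 92°) = 0.0762 / 0.2317 = 0.3289.
θ − 92° = arccos(√0.3289) = 55.0°, giving θ ≈ 92 + 55.0 = 147.0°.

θ ≈ 147°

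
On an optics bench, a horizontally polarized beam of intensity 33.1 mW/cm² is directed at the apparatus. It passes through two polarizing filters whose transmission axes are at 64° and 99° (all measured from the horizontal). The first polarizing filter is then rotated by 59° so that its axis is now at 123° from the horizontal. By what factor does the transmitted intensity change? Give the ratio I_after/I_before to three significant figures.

I_new/I_old ≈ 1.92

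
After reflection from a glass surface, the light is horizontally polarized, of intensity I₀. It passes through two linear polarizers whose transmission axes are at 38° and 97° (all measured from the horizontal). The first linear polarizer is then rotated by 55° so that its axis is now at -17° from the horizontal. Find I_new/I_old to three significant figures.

I_new/I_old ≈ 0.918

Before rotation:
By Malus's law, I₁ = I₀ cos²(38° − 0°) = I₀ cos²(38°) = 0.621 I₀.
I₂ = I₁ cos²(97° − 38°) = 0.621 I₀ · cos²(59°) = 0.1647 I₀.
After rotation:
I₁ = I₀ cos²(-17° − 0°) = I₀ cos²(17°) = 0.9145 I₀.
Angle between axes 1 and 2: 66°. I₂ = 0.9145 I₀ · cos²(66°) = 0.1513 I₀.
Ratio = 0.1513 / 0.1647 = 0.9185.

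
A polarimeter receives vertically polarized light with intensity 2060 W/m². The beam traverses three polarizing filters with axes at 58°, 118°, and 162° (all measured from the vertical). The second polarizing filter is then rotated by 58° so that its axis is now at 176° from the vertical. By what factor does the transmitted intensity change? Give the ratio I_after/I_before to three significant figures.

I_new/I_old ≈ 1.60

Before rotation:
I₁ = I₀ cos²(58° − 0°) = I₀ cos²(58°) = 0.2808 I₀.
I₂ = I₁ cos²(118° − 58°) = 0.2808 I₀ · cos²(60°) = 0.0702 I₀.
I₃ = I₂ cos²(162° − 118°) = 0.0702 I₀ · cos²(44°) = 0.03633 I₀.
After rotation:
I₁ = I₀ cos²(58° − 0°) = I₀ cos²(58°) = 0.2808 I₀.
Angle between axes 1 and 2: 62°. I₂ = 0.2808 I₀ · cos²(62°) = 0.06189 I₀.
I₃ = I₂ cos²(162° − 176°) = 0.06189 I₀ · cos²(14°) = 0.05827 I₀.
Ratio = 0.05827 / 0.03633 = 1.604.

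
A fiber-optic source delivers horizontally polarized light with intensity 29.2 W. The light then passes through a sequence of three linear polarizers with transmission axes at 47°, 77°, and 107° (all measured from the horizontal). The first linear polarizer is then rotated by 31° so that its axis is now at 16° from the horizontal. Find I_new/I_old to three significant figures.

Before rotation:
I₁ = I₀ cos²(47° − 0°) = I₀ cos²(47°) = 0.4651 I₀.
I₂ = I₁ cos²(77° − 47°) = 0.4651 I₀ · cos²(30°) = 0.3488 I₀.
I₃ = I₂ cos²(107° − 77°) = 0.3488 I₀ · cos²(30°) = 0.2616 I₀.
After rotation:
I₁ = I₀ cos²(16° − 0°) = I₀ cos²(16°) = 0.924 I₀.
I₂ = I₁ cos²(77° − 16°) = 0.924 I₀ · cos²(61°) = 0.2172 I₀.
I₃ = I₂ cos²(107° − 77°) = 0.2172 I₀ · cos²(30°) = 0.1629 I₀.
Ratio = 0.1629 / 0.2616 = 0.6226.

I_new/I_old ≈ 0.623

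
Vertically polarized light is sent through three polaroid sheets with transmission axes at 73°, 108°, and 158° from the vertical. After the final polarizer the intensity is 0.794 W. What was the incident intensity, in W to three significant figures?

I₀ ≈ 33.5 W

By Malus's law, I₁ = I₀ cos²(73° − 0°) = I₀ cos²(73°) = 0.08548 I₀.
I₂ = I₁ cos²(108° − 73°) = 0.08548 I₀ · cos²(35°) = 0.05736 I₀.
I₃ = I₂ cos²(158° − 108°) = 0.05736 I₀ · cos²(50°) = 0.0237 I₀.
So 0.794 W = 0.0237 I₀, giving I₀ = 0.794/0.0237 = 33.5 W.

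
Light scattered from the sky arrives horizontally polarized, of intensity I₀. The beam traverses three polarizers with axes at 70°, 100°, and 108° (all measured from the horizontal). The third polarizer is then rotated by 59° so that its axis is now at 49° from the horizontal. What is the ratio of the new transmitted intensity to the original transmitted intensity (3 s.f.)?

I_new/I_old ≈ 0.404

Before rotation:
I₁ = I₀ cos²(70° − 0°) = I₀ cos²(70°) = 0.117 I₀.
I₂ = I₁ cos²(100° − 70°) = 0.117 I₀ · cos²(30°) = 0.08773 I₀.
I₃ = I₂ cos²(108° − 100°) = 0.08773 I₀ · cos²(8°) = 0.08603 I₀.
After rotation:
I₁ = I₀ cos²(70° − 0°) = I₀ cos²(70°) = 0.117 I₀.
I₂ = I₁ cos²(100° − 70°) = 0.117 I₀ · cos²(30°) = 0.08773 I₀.
I₃ = I₂ cos²(49° − 100°) = 0.08773 I₀ · cos²(51°) = 0.03475 I₀.
Ratio = 0.03475 / 0.08603 = 0.4039.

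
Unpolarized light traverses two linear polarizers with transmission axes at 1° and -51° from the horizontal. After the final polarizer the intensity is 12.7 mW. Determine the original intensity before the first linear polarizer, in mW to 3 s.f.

I₀ ≈ 67.0 mW

Unpolarized light through the first polarizer → I₁ = ½ I₀, now polarized at 1°.
I₂ = I₁ cos²(-51° − 1°) = 0.5 I₀ · cos²(52°) = 0.1895 I₀.
So 12.7 mW = 0.1895 I₀, giving I₀ = 12.7/0.1895 = 67.01 mW.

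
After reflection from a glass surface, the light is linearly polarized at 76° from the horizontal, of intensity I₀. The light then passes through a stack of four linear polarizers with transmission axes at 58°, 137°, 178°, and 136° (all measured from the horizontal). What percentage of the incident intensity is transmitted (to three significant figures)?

≈ 1.04%

I₁ = I₀ cos²(58° − 76°) = I₀ cos²(18°) = 0.9045 I₀.
I₂ = I₁ cos²(137° − 58°) = 0.9045 I₀ · cos²(79°) = 0.03293 I₀.
I₃ = I₂ cos²(178° − 137°) = 0.03293 I₀ · cos²(41°) = 0.01876 I₀.
I₄ = I₃ cos²(136° − 178°) = 0.01876 I₀ · cos²(42°) = 0.01036 I₀.
That is 1.036% of the incident intensity.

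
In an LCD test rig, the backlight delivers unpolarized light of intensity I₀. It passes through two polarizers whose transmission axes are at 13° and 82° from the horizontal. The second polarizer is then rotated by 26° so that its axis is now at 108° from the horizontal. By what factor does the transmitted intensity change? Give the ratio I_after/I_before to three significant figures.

I_new/I_old ≈ 0.0591

Before rotation:
Unpolarized light through the first polarizer → I₁ = ½ I₀, now polarized at 13°.
I₂ = I₁ cos²(82° − 13°) = 0.5 I₀ · cos²(69°) = 0.06421 I₀.
After rotation:
Unpolarized light through the first polarizer → I₁ = ½ I₀, now polarized at 13°.
Angle between axes 1 and 2: 85°. I₂ = 0.5 I₀ · cos²(85°) = 0.003798 I₀.
Ratio = 0.003798 / 0.06421 = 0.05915.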